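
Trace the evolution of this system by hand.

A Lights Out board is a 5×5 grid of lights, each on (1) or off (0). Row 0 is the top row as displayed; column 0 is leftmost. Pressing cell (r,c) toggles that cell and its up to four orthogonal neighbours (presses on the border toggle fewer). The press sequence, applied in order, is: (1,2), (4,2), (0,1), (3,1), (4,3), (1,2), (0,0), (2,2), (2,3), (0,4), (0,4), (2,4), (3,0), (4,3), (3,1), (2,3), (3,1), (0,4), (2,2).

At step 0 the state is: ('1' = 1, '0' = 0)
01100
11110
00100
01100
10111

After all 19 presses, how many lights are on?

[0] 01100
11110
00100
01100
10111
[1] 01000
10000
00000
01100
10111
[2] 01000
10000
00000
01000
11001
[3] 10100
11000
00000
01000
11001
[4] 10100
11000
01000
10100
10001
[5] 10100
11000
01000
10110
10110
[6] 10000
10110
01100
10110
10110
[7] 01000
00110
01100
10110
10110
[8] 01000
00010
00010
10010
10110
[9] 01000
00000
00101
10000
10110
[10] 01011
00001
00101
10000
10110
[11] 01000
00000
00101
10000
10110
[12] 01000
00001
00110
10001
10110
[13] 01000
00001
10110
01001
00110
[14] 01000
00001
10110
01011
00001
[15] 01000
00001
11110
10111
01001
[16] 01000
00011
11001
10101
01001
[17] 01000
00011
10001
01001
00001
[18] 01011
00010
10001
01001
00001
[19] 01011
00110
11111
01101
00001

14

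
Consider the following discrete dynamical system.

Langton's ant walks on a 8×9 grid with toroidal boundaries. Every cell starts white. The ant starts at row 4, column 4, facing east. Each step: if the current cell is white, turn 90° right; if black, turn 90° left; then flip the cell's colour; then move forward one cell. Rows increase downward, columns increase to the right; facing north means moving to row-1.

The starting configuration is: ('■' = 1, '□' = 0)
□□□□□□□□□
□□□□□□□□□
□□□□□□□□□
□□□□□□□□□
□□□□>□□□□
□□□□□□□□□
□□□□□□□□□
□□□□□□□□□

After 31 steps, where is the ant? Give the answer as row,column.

2,3

step 0: □□□□□□□□□
□□□□□□□□□
□□□□□□□□□
□□□□□□□□□
□□□□>□□□□
□□□□□□□□□
□□□□□□□□□
□□□□□□□□□
step 1: □□□□□□□□□
□□□□□□□□□
□□□□□□□□□
□□□□□□□□□
□□□□■□□□□
□□□□v□□□□
□□□□□□□□□
□□□□□□□□□
step 2: □□□□□□□□□
□□□□□□□□□
□□□□□□□□□
□□□□□□□□□
□□□□■□□□□
□□□<■□□□□
□□□□□□□□□
□□□□□□□□□
step 3: □□□□□□□□□
□□□□□□□□□
□□□□□□□□□
□□□□□□□□□
□□□^■□□□□
□□□■■□□□□
□□□□□□□□□
□□□□□□□□□
step 4: □□□□□□□□□
□□□□□□□□□
□□□□□□□□□
□□□□□□□□□
□□□■>□□□□
□□□■■□□□□
□□□□□□□□□
□□□□□□□□□
step 5: □□□□□□□□□
□□□□□□□□□
□□□□□□□□□
□□□□^□□□□
□□□■□□□□□
□□□■■□□□□
□□□□□□□□□
□□□□□□□□□
step 6: □□□□□□□□□
□□□□□□□□□
□□□□□□□□□
□□□□■>□□□
□□□■□□□□□
□□□■■□□□□
□□□□□□□□□
□□□□□□□□□
step 7: □□□□□□□□□
□□□□□□□□□
□□□□□□□□□
□□□□■■□□□
□□□■□v□□□
□□□■■□□□□
□□□□□□□□□
□□□□□□□□□
step 8: □□□□□□□□□
□□□□□□□□□
□□□□□□□□□
□□□□■■□□□
□□□■<■□□□
□□□■■□□□□
□□□□□□□□□
□□□□□□□□□
step 9: □□□□□□□□□
□□□□□□□□□
□□□□□□□□□
□□□□^■□□□
□□□■■■□□□
□□□■■□□□□
□□□□□□□□□
□□□□□□□□□
step 10: □□□□□□□□□
□□□□□□□□□
□□□□□□□□□
□□□<□■□□□
□□□■■■□□□
□□□■■□□□□
□□□□□□□□□
□□□□□□□□□
step 11: □□□□□□□□□
□□□□□□□□□
□□□^□□□□□
□□□■□■□□□
□□□■■■□□□
□□□■■□□□□
□□□□□□□□□
□□□□□□□□□
step 12: □□□□□□□□□
□□□□□□□□□
□□□■>□□□□
□□□■□■□□□
□□□■■■□□□
□□□■■□□□□
□□□□□□□□□
□□□□□□□□□
step 13: □□□□□□□□□
□□□□□□□□□
□□□■■□□□□
□□□■v■□□□
□□□■■■□□□
□□□■■□□□□
□□□□□□□□□
□□□□□□□□□
step 14: □□□□□□□□□
□□□□□□□□□
□□□■■□□□□
□□□<■■□□□
□□□■■■□□□
□□□■■□□□□
□□□□□□□□□
□□□□□□□□□
step 15: □□□□□□□□□
□□□□□□□□□
□□□■■□□□□
□□□□■■□□□
□□□v■■□□□
□□□■■□□□□
□□□□□□□□□
□□□□□□□□□
step 16: □□□□□□□□□
□□□□□□□□□
□□□■■□□□□
□□□□■■□□□
□□□□>■□□□
□□□■■□□□□
□□□□□□□□□
□□□□□□□□□
step 17: □□□□□□□□□
□□□□□□□□□
□□□■■□□□□
□□□□^■□□□
□□□□□■□□□
□□□■■□□□□
□□□□□□□□□
□□□□□□□□□
step 18: □□□□□□□□□
□□□□□□□□□
□□□■■□□□□
□□□<□■□□□
□□□□□■□□□
□□□■■□□□□
□□□□□□□□□
□□□□□□□□□
step 19: □□□□□□□□□
□□□□□□□□□
□□□^■□□□□
□□□■□■□□□
□□□□□■□□□
□□□■■□□□□
□□□□□□□□□
□□□□□□□□□
step 20: □□□□□□□□□
□□□□□□□□□
□□<□■□□□□
□□□■□■□□□
□□□□□■□□□
□□□■■□□□□
□□□□□□□□□
□□□□□□□□□
step 21: □□□□□□□□□
□□^□□□□□□
□□■□■□□□□
□□□■□■□□□
□□□□□■□□□
□□□■■□□□□
□□□□□□□□□
□□□□□□□□□
step 22: □□□□□□□□□
□□■>□□□□□
□□■□■□□□□
□□□■□■□□□
□□□□□■□□□
□□□■■□□□□
□□□□□□□□□
□□□□□□□□□
step 23: □□□□□□□□□
□□■■□□□□□
□□■v■□□□□
□□□■□■□□□
□□□□□■□□□
□□□■■□□□□
□□□□□□□□□
□□□□□□□□□
step 24: □□□□□□□□□
□□■■□□□□□
□□<■■□□□□
□□□■□■□□□
□□□□□■□□□
□□□■■□□□□
□□□□□□□□□
□□□□□□□□□
step 25: □□□□□□□□□
□□■■□□□□□
□□□■■□□□□
□□v■□■□□□
□□□□□■□□□
□□□■■□□□□
□□□□□□□□□
□□□□□□□□□
step 26: □□□□□□□□□
□□■■□□□□□
□□□■■□□□□
□<■■□■□□□
□□□□□■□□□
□□□■■□□□□
□□□□□□□□□
□□□□□□□□□
step 27: □□□□□□□□□
□□■■□□□□□
□^□■■□□□□
□■■■□■□□□
□□□□□■□□□
□□□■■□□□□
□□□□□□□□□
□□□□□□□□□
step 28: □□□□□□□□□
□□■■□□□□□
□■>■■□□□□
□■■■□■□□□
□□□□□■□□□
□□□■■□□□□
□□□□□□□□□
□□□□□□□□□
step 29: □□□□□□□□□
□□■■□□□□□
□■■■■□□□□
□■v■□■□□□
□□□□□■□□□
□□□■■□□□□
□□□□□□□□□
□□□□□□□□□
step 30: □□□□□□□□□
□□■■□□□□□
□■■■■□□□□
□■□>□■□□□
□□□□□■□□□
□□□■■□□□□
□□□□□□□□□
□□□□□□□□□
step 31: □□□□□□□□□
□□■■□□□□□
□■■^■□□□□
□■□□□■□□□
□□□□□■□□□
□□□■■□□□□
□□□□□□□□□
□□□□□□□□□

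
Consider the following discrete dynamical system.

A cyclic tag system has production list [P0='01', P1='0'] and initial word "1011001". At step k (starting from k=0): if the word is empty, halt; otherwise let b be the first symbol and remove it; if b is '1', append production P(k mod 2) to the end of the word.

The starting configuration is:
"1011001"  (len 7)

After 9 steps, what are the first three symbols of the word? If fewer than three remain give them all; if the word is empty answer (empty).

[0] "1011001"  (len 7)
[1] "01100101"  (len 8)
[2] "1100101"  (len 7)
[3] "10010101"  (len 8)
[4] "00101010"  (len 8)
[5] "0101010"  (len 7)
[6] "101010"  (len 6)
[7] "0101001"  (len 7)
[8] "101001"  (len 6)
[9] "0100101"  (len 7)

010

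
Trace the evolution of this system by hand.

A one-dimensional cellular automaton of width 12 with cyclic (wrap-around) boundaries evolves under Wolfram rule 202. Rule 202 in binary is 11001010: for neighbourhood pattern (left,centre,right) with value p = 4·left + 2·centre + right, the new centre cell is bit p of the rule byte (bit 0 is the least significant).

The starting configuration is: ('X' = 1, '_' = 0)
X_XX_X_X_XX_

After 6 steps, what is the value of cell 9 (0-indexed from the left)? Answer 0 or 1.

[0] X_XX_X_X_XX_
[1] __XX_____XX_
[2] _XXX____XXX_
[3] XXXX___XXXX_
[4] XXXX__XXXXX_
[5] XXXX_XXXXXX_
[6] XXXX_XXXXXX_

1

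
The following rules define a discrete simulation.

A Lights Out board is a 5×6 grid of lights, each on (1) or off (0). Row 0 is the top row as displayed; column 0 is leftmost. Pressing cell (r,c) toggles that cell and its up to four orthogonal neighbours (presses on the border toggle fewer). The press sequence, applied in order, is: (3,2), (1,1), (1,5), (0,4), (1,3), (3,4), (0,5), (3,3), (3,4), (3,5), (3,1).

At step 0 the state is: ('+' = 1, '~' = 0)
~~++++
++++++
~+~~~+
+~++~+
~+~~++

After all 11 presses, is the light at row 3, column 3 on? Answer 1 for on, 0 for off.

gen 0: ~~++++
++++++
~+~~~+
+~++~+
~+~~++
gen 1: ~~++++
++++++
~++~~+
++~~~+
~++~++
gen 2: ~+++++
~~~+++
~~+~~+
++~~~+
~++~++
gen 3: ~++++~
~~~+~~
~~+~~~
++~~~+
~++~++
gen 4: ~++~~+
~~~++~
~~+~~~
++~~~+
~++~++
gen 5: ~+++~+
~~+~~~
~~++~~
++~~~+
~++~++
gen 6: ~+++~+
~~+~~~
~~+++~
++~++~
~++~~+
gen 7: ~++++~
~~+~~+
~~+++~
++~++~
~++~~+
gen 8: ~++++~
~~+~~+
~~+~+~
+++~~~
~+++~+
gen 9: ~++++~
~~+~~+
~~+~~~
++++++
~+++++
gen 10: ~++++~
~~+~~+
~~+~~+
++++~~
~++++~
gen 11: ~++++~
~~+~~+
~++~~+
~~~+~~
~~+++~

1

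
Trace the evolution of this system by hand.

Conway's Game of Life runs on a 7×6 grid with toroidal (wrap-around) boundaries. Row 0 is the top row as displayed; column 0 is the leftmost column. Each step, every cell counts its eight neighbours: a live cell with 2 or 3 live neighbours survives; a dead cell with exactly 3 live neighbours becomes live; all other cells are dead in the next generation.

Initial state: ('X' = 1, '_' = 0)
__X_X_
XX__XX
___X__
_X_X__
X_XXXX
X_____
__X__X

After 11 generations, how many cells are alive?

14

step 0: __X_X_
XX__XX
___X__
_X_X__
X_XXXX
X_____
__X__X
step 1: __X_X_
XXX_XX
_X_X_X
XX___X
X_XXXX
X_X___
_X_X_X
step 2: ______
______
___X__
______
__XXX_
______
XX_XXX
step 3: X___XX
______
______
__X_X_
___X__
XX____
X___XX
step 4: X___X_
_____X
______
___X__
_XXX__
XX__X_
____X_
step 5: ____X_
_____X
______
___X__
XX_XX_
XX__XX
XX_XX_
step 6: X__XX_
______
______
__XXX_
_X_X__
______
_XXX__
step 7: _X_XX_
______
___X__
__XXX_
___XX_
_X_X__
_XXXX_
step 8: _X__X_
__XXX_
__XXX_
__X___
______
_X____
XX____
step 9: XX__XX
_X___X
_X__X_
__X___
______
XX____
XXX___
step 10: ____X_
_XX___
XXX___
______
_X____
X_X___
__X___
step 11: _XXX__
X_XX__
X_X___
X_X___
_X____
__X___
_X_X__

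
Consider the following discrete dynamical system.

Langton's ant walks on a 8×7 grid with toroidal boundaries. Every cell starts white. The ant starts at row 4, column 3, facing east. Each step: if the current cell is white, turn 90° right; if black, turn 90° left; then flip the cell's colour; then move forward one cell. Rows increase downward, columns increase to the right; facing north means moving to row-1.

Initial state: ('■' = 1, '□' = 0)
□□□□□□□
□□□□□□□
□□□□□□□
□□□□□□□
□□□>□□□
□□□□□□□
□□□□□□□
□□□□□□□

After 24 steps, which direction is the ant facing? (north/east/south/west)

west

k=0  □□□□□□□
□□□□□□□
□□□□□□□
□□□□□□□
□□□>□□□
□□□□□□□
□□□□□□□
□□□□□□□
k=1  □□□□□□□
□□□□□□□
□□□□□□□
□□□□□□□
□□□■□□□
□□□v□□□
□□□□□□□
□□□□□□□
k=2  □□□□□□□
□□□□□□□
□□□□□□□
□□□□□□□
□□□■□□□
□□<■□□□
□□□□□□□
□□□□□□□
k=3  □□□□□□□
□□□□□□□
□□□□□□□
□□□□□□□
□□^■□□□
□□■■□□□
□□□□□□□
□□□□□□□
k=4  □□□□□□□
□□□□□□□
□□□□□□□
□□□□□□□
□□■>□□□
□□■■□□□
□□□□□□□
□□□□□□□
k=5  □□□□□□□
□□□□□□□
□□□□□□□
□□□^□□□
□□■□□□□
□□■■□□□
□□□□□□□
□□□□□□□
k=6  □□□□□□□
□□□□□□□
□□□□□□□
□□□■>□□
□□■□□□□
□□■■□□□
□□□□□□□
□□□□□□□
k=7  □□□□□□□
□□□□□□□
□□□□□□□
□□□■■□□
□□■□v□□
□□■■□□□
□□□□□□□
□□□□□□□
k=8  □□□□□□□
□□□□□□□
□□□□□□□
□□□■■□□
□□■<■□□
□□■■□□□
□□□□□□□
□□□□□□□
k=9  □□□□□□□
□□□□□□□
□□□□□□□
□□□^■□□
□□■■■□□
□□■■□□□
□□□□□□□
□□□□□□□
k=10  □□□□□□□
□□□□□□□
□□□□□□□
□□<□■□□
□□■■■□□
□□■■□□□
□□□□□□□
□□□□□□□
k=11  □□□□□□□
□□□□□□□
□□^□□□□
□□■□■□□
□□■■■□□
□□■■□□□
□□□□□□□
□□□□□□□
k=12  □□□□□□□
□□□□□□□
□□■>□□□
□□■□■□□
□□■■■□□
□□■■□□□
□□□□□□□
□□□□□□□
k=13  □□□□□□□
□□□□□□□
□□■■□□□
□□■v■□□
□□■■■□□
□□■■□□□
□□□□□□□
□□□□□□□
k=14  □□□□□□□
□□□□□□□
□□■■□□□
□□<■■□□
□□■■■□□
□□■■□□□
□□□□□□□
□□□□□□□
k=15  □□□□□□□
□□□□□□□
□□■■□□□
□□□■■□□
□□v■■□□
□□■■□□□
□□□□□□□
□□□□□□□
k=16  □□□□□□□
□□□□□□□
□□■■□□□
□□□■■□□
□□□>■□□
□□■■□□□
□□□□□□□
□□□□□□□
k=17  □□□□□□□
□□□□□□□
□□■■□□□
□□□^■□□
□□□□■□□
□□■■□□□
□□□□□□□
□□□□□□□
k=18  □□□□□□□
□□□□□□□
□□■■□□□
□□<□■□□
□□□□■□□
□□■■□□□
□□□□□□□
□□□□□□□
k=19  □□□□□□□
□□□□□□□
□□^■□□□
□□■□■□□
□□□□■□□
□□■■□□□
□□□□□□□
□□□□□□□
k=20  □□□□□□□
□□□□□□□
□<□■□□□
□□■□■□□
□□□□■□□
□□■■□□□
□□□□□□□
□□□□□□□
k=21  □□□□□□□
□^□□□□□
□■□■□□□
□□■□■□□
□□□□■□□
□□■■□□□
□□□□□□□
□□□□□□□
k=22  □□□□□□□
□■>□□□□
□■□■□□□
□□■□■□□
□□□□■□□
□□■■□□□
□□□□□□□
□□□□□□□
k=23  □□□□□□□
□■■□□□□
□■v■□□□
□□■□■□□
□□□□■□□
□□■■□□□
□□□□□□□
□□□□□□□
k=24  □□□□□□□
□■■□□□□
□<■■□□□
□□■□■□□
□□□□■□□
□□■■□□□
□□□□□□□
□□□□□□□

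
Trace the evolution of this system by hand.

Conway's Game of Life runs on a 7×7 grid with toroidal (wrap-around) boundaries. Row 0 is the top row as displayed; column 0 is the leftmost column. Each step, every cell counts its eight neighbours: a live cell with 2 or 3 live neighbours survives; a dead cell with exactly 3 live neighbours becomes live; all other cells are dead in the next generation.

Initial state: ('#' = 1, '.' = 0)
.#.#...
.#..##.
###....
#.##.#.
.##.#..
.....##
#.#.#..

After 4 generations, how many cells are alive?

[0] .#.#...
.#..##.
###....
#.##.#.
.##.#..
.....##
#.#.#..
[1] ##.#.#.
...##..
#....#.
#...#.#
###.#..
#.#.###
#######
[2] .......
####.#.
#..#.#.
...##..
..#.#..
.......
.......
[3] .##....
####...
#....#.
..#..#.
....#..
.......
.......
[4] #..#...
#..#..#
#..##..
....###
.......
.......
.......

11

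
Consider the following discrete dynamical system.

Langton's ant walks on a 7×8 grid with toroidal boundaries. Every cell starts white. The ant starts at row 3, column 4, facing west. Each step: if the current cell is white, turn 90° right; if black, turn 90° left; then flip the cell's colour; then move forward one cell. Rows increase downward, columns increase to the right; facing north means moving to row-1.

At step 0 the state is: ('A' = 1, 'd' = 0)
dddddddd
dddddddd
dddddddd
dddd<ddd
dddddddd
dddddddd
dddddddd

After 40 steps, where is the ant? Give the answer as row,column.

3,6

t=0: dddddddd
dddddddd
dddddddd
dddd<ddd
dddddddd
dddddddd
dddddddd
t=1: dddddddd
dddddddd
dddd^ddd
ddddAddd
dddddddd
dddddddd
dddddddd
t=2: dddddddd
dddddddd
ddddA>dd
ddddAddd
dddddddd
dddddddd
dddddddd
t=3: dddddddd
dddddddd
ddddAAdd
ddddAvdd
dddddddd
dddddddd
dddddddd
t=4: dddddddd
dddddddd
ddddAAdd
dddd<Add
dddddddd
dddddddd
dddddddd
t=5: dddddddd
dddddddd
ddddAAdd
dddddAdd
ddddvddd
dddddddd
dddddddd
t=6: dddddddd
dddddddd
ddddAAdd
dddddAdd
ddd<Addd
dddddddd
dddddddd
t=7: dddddddd
dddddddd
ddddAAdd
ddd^dAdd
dddAAddd
dddddddd
dddddddd
t=8: dddddddd
dddddddd
ddddAAdd
dddA>Add
dddAAddd
dddddddd
dddddddd
t=9: dddddddd
dddddddd
ddddAAdd
dddAAAdd
dddAvddd
dddddddd
dddddddd
t=10: dddddddd
dddddddd
ddddAAdd
dddAAAdd
dddAd>dd
dddddddd
dddddddd
t=11: dddddddd
dddddddd
ddddAAdd
dddAAAdd
dddAdAdd
dddddvdd
dddddddd
t=12: dddddddd
dddddddd
ddddAAdd
dddAAAdd
dddAdAdd
dddd<Add
dddddddd
t=13: dddddddd
dddddddd
ddddAAdd
dddAAAdd
dddA^Add
ddddAAdd
dddddddd
t=14: dddddddd
dddddddd
ddddAAdd
dddAAAdd
dddAA>dd
ddddAAdd
dddddddd
t=15: dddddddd
dddddddd
ddddAAdd
dddAA^dd
dddAAddd
ddddAAdd
dddddddd
t=16: dddddddd
dddddddd
ddddAAdd
dddA<ddd
dddAAddd
ddddAAdd
dddddddd
t=17: dddddddd
dddddddd
ddddAAdd
dddAdddd
dddAvddd
ddddAAdd
dddddddd
t=18: dddddddd
dddddddd
ddddAAdd
dddAdddd
dddAd>dd
ddddAAdd
dddddddd
t=19: dddddddd
dddddddd
ddddAAdd
dddAdddd
dddAdAdd
ddddAvdd
dddddddd
t=20: dddddddd
dddddddd
ddddAAdd
dddAdddd
dddAdAdd
ddddAd>d
dddddddd
t=21: dddddddd
dddddddd
ddddAAdd
dddAdddd
dddAdAdd
ddddAdAd
ddddddvd
t=22: dddddddd
dddddddd
ddddAAdd
dddAdddd
dddAdAdd
ddddAdAd
ddddd<Ad
t=23: dddddddd
dddddddd
ddddAAdd
dddAdddd
dddAdAdd
ddddA^Ad
dddddAAd
t=24: dddddddd
dddddddd
ddddAAdd
dddAdddd
dddAdAdd
ddddAA>d
dddddAAd
t=25: dddddddd
dddddddd
ddddAAdd
dddAdddd
dddAdA^d
ddddAAdd
dddddAAd
t=26: dddddddd
dddddddd
ddddAAdd
dddAdddd
dddAdAA>
ddddAAdd
dddddAAd
t=27: dddddddd
dddddddd
ddddAAdd
dddAdddd
dddAdAAA
ddddAAdv
dddddAAd
t=28: dddddddd
dddddddd
ddddAAdd
dddAdddd
dddAdAAA
ddddAA<A
dddddAAd
t=29: dddddddd
dddddddd
ddddAAdd
dddAdddd
dddAdA^A
ddddAAAA
dddddAAd
t=30: dddddddd
dddddddd
ddddAAdd
dddAdddd
dddAd<dA
ddddAAAA
dddddAAd
t=31: dddddddd
dddddddd
ddddAAdd
dddAdddd
dddAdddA
ddddAvAA
dddddAAd
t=32: dddddddd
dddddddd
ddddAAdd
dddAdddd
dddAdddA
ddddAd>A
dddddAAd
t=33: dddddddd
dddddddd
ddddAAdd
dddAdddd
dddAdd^A
ddddAddA
dddddAAd
t=34: dddddddd
dddddddd
ddddAAdd
dddAdddd
dddAddA>
ddddAddA
dddddAAd
t=35: dddddddd
dddddddd
ddddAAdd
dddAddd^
dddAddAd
ddddAddA
dddddAAd
t=36: dddddddd
dddddddd
ddddAAdd
>ddAdddA
dddAddAd
ddddAddA
dddddAAd
t=37: dddddddd
dddddddd
ddddAAdd
AddAdddA
vddAddAd
ddddAddA
dddddAAd
t=38: dddddddd
dddddddd
ddddAAdd
AddAdddA
AddAddA<
ddddAddA
dddddAAd
t=39: dddddddd
dddddddd
ddddAAdd
AddAddd^
AddAddAA
ddddAddA
dddddAAd
t=40: dddddddd
dddddddd
ddddAAdd
AddAdd<d
AddAddAA
ddddAddA
dddddAAd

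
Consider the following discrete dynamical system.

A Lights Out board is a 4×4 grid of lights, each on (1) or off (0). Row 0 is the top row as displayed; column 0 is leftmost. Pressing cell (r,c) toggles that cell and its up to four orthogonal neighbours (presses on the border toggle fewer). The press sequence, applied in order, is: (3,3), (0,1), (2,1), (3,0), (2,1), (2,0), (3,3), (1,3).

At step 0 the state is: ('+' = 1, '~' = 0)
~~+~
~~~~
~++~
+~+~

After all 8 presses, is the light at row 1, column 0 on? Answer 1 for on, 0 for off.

0) ~~+~
~~~~
~++~
+~+~
1) ~~+~
~~~~
~+++
+~~+
2) ++~~
~+~~
~+++
+~~+
3) ++~~
~~~~
+~~+
++~+
4) ++~~
~~~~
~~~+
~~~+
5) ++~~
~+~~
++++
~+~+
6) ++~~
++~~
~~++
++~+
7) ++~~
++~~
~~+~
+++~
8) ++~+
++++
~~++
+++~

1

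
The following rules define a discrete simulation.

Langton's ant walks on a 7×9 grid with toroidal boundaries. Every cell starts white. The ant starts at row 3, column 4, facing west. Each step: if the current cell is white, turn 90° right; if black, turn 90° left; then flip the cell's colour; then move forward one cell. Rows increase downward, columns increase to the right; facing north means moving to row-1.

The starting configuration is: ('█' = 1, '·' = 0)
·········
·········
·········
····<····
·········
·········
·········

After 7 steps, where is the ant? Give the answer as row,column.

3,3

0) ·········
·········
·········
····<····
·········
·········
·········
1) ·········
·········
····^····
····█····
·········
·········
·········
2) ·········
·········
····█>···
····█····
·········
·········
·········
3) ·········
·········
····██···
····█v···
·········
·········
·········
4) ·········
·········
····██···
····<█···
·········
·········
·········
5) ·········
·········
····██···
·····█···
····v····
·········
·········
6) ·········
·········
····██···
·····█···
···<█····
·········
·········
7) ·········
·········
····██···
···^·█···
···██····
·········
·········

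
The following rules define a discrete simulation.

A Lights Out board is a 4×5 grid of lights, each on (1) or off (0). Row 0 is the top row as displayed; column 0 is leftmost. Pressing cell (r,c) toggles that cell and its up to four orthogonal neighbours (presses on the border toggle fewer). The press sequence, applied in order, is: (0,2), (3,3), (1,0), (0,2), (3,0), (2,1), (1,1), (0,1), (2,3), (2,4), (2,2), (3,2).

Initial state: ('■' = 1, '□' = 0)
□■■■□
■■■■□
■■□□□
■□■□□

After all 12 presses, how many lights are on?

k=0  □■■■□
■■■■□
■■□□□
■□■□□
k=1  □□□□□
■■□■□
■■□□□
■□■□□
k=2  □□□□□
■■□■□
■■□■□
■□□■■
k=3  ■□□□□
□□□■□
□■□■□
■□□■■
k=4  ■■■■□
□□■■□
□■□■□
■□□■■
k=5  ■■■■□
□□■■□
■■□■□
□■□■■
k=6  ■■■■□
□■■■□
□□■■□
□□□■■
k=7  ■□■■□
■□□■□
□■■■□
□□□■■
k=8  □■□■□
■■□■□
□■■■□
□□□■■
k=9  □■□■□
■■□□□
□■□□■
□□□□■
k=10  □■□■□
■■□□■
□■□■□
□□□□□
k=11  □■□■□
■■■□■
□□■□□
□□■□□
k=12  □■□■□
■■■□■
□□□□□
□■□■□

8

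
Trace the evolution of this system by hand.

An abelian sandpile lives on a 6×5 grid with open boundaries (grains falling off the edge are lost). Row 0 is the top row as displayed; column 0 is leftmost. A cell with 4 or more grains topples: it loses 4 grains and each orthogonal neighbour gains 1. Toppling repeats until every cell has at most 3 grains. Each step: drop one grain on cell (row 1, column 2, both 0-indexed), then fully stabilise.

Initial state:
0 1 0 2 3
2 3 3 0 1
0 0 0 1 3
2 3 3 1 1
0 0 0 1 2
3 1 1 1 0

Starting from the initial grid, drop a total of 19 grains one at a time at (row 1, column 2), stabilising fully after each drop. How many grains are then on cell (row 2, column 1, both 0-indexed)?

2

0) 0 1 0 2 3
2 3 3 0 1
0 0 0 1 3
2 3 3 1 1
0 0 0 1 2
3 1 1 1 0
1) 0 2 1 2 3
3 0 1 1 1
0 1 1 1 3
2 3 3 1 1
0 0 0 1 2
3 1 1 1 0
2) 0 2 1 2 3
3 0 2 1 1
0 1 1 1 3
2 3 3 1 1
0 0 0 1 2
3 1 1 1 0
3) 0 2 1 2 3
3 0 3 1 1
0 1 1 1 3
2 3 3 1 1
0 0 0 1 2
3 1 1 1 0
4) 0 2 2 2 3
3 1 0 2 1
0 1 2 1 3
2 3 3 1 1
0 0 0 1 2
3 1 1 1 0
5) 0 2 2 2 3
3 1 1 2 1
0 1 2 1 3
2 3 3 1 1
0 0 0 1 2
3 1 1 1 0
6) 0 2 2 2 3
3 1 2 2 1
0 1 2 1 3
2 3 3 1 1
0 0 0 1 2
3 1 1 1 0
7) 0 2 2 2 3
3 1 3 2 1
0 1 2 1 3
2 3 3 1 1
0 0 0 1 2
3 1 1 1 0
8) 0 2 3 2 3
3 2 0 3 1
0 1 3 1 3
2 3 3 1 1
0 0 0 1 2
3 1 1 1 0
9) 0 2 3 2 3
3 2 1 3 1
0 1 3 1 3
2 3 3 1 1
0 0 0 1 2
3 1 1 1 0
10) 0 2 3 2 3
3 2 2 3 1
0 1 3 1 3
2 3 3 1 1
0 0 0 1 2
3 1 1 1 0
11) 0 2 3 2 3
3 2 3 3 1
0 1 3 1 3
2 3 3 1 1
0 0 0 1 2
3 1 1 1 0
12) 0 3 1 1 0
3 3 3 1 3
0 3 1 3 3
3 0 1 2 1
0 1 1 1 2
3 1 1 1 0
13) 2 0 3 1 0
0 3 1 2 3
2 0 3 3 3
3 1 1 2 1
0 1 1 1 2
3 1 1 1 0
14) 2 0 3 1 0
0 3 2 2 3
2 0 3 3 3
3 1 1 2 1
0 1 1 1 2
3 1 1 1 0
15) 2 0 3 1 0
0 3 3 2 3
2 0 3 3 3
3 1 1 2 1
0 1 1 1 2
3 1 1 1 0
16) 2 2 1 3 1
1 1 0 2 1
2 2 2 2 1
3 1 2 3 2
0 1 1 1 2
3 1 1 1 0
17) 2 2 1 3 1
1 1 1 2 1
2 2 2 2 1
3 1 2 3 2
0 1 1 1 2
3 1 1 1 0
18) 2 2 1 3 1
1 1 2 2 1
2 2 2 2 1
3 1 2 3 2
0 1 1 1 2
3 1 1 1 0
19) 2 2 1 3 1
1 1 3 2 1
2 2 2 2 1
3 1 2 3 2
0 1 1 1 2
3 1 1 1 0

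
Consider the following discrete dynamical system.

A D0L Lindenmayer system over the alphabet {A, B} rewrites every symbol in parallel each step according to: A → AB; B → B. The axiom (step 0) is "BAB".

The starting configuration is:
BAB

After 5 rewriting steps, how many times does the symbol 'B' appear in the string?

0) BAB
1) BABB
2) BABBB
3) BABBBB
4) BABBBBB
5) BABBBBBB

7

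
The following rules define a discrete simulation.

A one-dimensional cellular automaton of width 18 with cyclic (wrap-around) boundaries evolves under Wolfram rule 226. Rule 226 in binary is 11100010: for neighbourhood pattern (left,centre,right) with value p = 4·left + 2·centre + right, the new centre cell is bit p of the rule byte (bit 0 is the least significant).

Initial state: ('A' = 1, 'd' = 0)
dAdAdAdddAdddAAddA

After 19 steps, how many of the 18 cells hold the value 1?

step 0: dAdAdAdddAdddAAddA
step 1: AdAdAdddAdddAdAdAd
step 2: dAdAdddAdddAdAdAdA
step 3: AdAdddAdddAdAdAdAd
step 4: dAdddAdddAdAdAdAdA
step 5: AdddAdddAdAdAdAdAd
step 6: dddAdddAdAdAdAdAdA
step 7: ddAdddAdAdAdAdAdAd
step 8: dAdddAdAdAdAdAdAdd
step 9: AdddAdAdAdAdAdAddd
step 10: dddAdAdAdAdAdAdddA
step 11: ddAdAdAdAdAdAdddAd
step 12: dAdAdAdAdAdAdddAdd
step 13: AdAdAdAdAdAdddAddd
step 14: dAdAdAdAdAdddAdddA
step 15: AdAdAdAdAdddAdddAd
step 16: dAdAdAdAdddAdddAdA
step 17: AdAdAdAdddAdddAdAd
step 18: dAdAdAdddAdddAdAdA
step 19: AdAdAdddAdddAdAdAd

7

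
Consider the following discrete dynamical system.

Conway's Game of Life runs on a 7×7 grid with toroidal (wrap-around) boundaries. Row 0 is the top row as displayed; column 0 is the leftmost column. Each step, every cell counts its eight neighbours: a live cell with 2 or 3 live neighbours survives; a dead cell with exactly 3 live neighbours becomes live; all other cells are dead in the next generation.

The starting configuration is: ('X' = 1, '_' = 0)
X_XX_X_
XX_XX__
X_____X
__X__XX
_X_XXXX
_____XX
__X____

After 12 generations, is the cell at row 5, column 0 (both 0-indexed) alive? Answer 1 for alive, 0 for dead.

1

k=0  X_XX_X_
XX_XX__
X_____X
__X__XX
_X_XXXX
_____XX
__X____
k=1  X_____X
___XXX_
__XXX__
_XXX___
__XX___
X_XX__X
_XXXXX_
k=2  XX____X
__X__XX
_X___X_
_X_____
X___X__
X____XX
____XX_
k=3  XX__X__
__X__X_
XXX__XX
XX_____
XX___X_
X______
_X__X__
k=4  XXXXXX_
__XXXX_
__X__X_
_____X_
_______
X_____X
_X_____
k=5  X____XX
_______
__X__XX
_______
______X
X______
___XXX_
k=6  _____XX
X______
_______
_____XX
_______
____XXX
X___XX_
k=7  X___XX_
______X
______X
_______
____X__
____X_X
X______
k=8  X____X_
X_____X
_______
_______
_____X_
_____X_
X___X__
k=9  XX___X_
X_____X
_______
_______
_______
____XXX
____XX_
k=10  XX__XX_
XX____X
_______
_______
_____X_
____X_X
X______
k=11  _____X_
_X___XX
X______
_______
_____X_
_____XX
XX__X__
k=12  _X__XX_
X____XX
X_____X
_______
_____XX
X___XXX
X___X__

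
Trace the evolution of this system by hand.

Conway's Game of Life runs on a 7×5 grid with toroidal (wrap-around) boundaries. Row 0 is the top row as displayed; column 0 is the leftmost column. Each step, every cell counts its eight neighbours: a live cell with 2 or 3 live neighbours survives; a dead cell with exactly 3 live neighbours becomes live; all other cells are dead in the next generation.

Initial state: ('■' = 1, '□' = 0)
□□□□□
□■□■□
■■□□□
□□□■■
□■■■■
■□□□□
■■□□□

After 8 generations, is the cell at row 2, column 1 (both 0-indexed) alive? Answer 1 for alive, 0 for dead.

0

gen 0: □□□□□
□■□■□
■■□□□
□□□■■
□■■■■
■□□□□
■■□□□
gen 1: ■■■□□
■■■□□
■■□■□
□□□□□
□■■□□
□□□■□
■■□□□
gen 2: □□□□■
□□□■□
■□□□■
■□□□□
□□■□□
■□□□□
■□□□■
gen 3: ■□□■■
■□□■□
■□□□■
■■□□■
□■□□□
■■□□■
■□□□■
gen 4: □■□■□
□■□■□
□□□■□
□■□□■
□□■□□
□■□□■
□□□□□
gen 5: □□□□□
□□□■■
■□□■■
□□■■□
□■■■□
□□□□□
■□■□□
gen 6: □□□■■
■□□■□
■□□□□
■□□□□
□■□■□
□□□■□
□□□□□
gen 7: □□□■■
■□□■□
■■□□□
■■□□■
□□■□■
□□■□□
□□□■■
gen 8: ■□■□□
■■■■□
□□■□□
□□■■■
□□■□■
□□■□■
□□■□■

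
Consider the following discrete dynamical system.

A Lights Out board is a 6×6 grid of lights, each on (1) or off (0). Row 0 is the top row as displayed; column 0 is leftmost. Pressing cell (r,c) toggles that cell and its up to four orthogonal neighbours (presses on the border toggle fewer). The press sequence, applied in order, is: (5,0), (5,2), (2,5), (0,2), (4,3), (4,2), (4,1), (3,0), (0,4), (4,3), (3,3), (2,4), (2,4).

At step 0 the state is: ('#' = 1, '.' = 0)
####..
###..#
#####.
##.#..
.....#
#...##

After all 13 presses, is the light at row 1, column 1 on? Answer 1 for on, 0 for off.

1

0) ####..
###..#
#####.
##.#..
.....#
#...##
1) ####..
###..#
#####.
##.#..
#....#
.#..##
2) ####..
###..#
#####.
##.#..
#.#..#
..####
3) ####..
###...
####.#
##.#.#
#.#..#
..####
4) #.....
##....
####.#
##.#.#
#.#..#
..####
5) #.....
##....
####.#
##...#
#..###
..#.##
6) #.....
##....
####.#
###..#
###.##
....##
7) #.....
##....
####.#
#.#..#
....##
.#..##
8) #.....
##....
.###.#
.##..#
#...##
.#..##
9) #..###
##..#.
.###.#
.##..#
#...##
.#..##
10) #..###
##..#.
.###.#
.###.#
#.##.#
.#.###
11) #..###
##..#.
.##..#
.#..##
#.#..#
.#.###
12) #..###
##....
.####.
.#...#
#.#..#
.#.###
13) #..###
##..#.
.##..#
.#..##
#.#..#
.#.###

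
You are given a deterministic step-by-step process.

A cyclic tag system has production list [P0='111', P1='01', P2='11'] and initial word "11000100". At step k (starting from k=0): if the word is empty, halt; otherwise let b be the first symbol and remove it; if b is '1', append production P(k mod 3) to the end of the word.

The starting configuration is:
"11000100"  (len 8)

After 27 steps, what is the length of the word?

gen 0: "11000100"  (len 8)
gen 1: "1000100111"  (len 10)
gen 2: "00010011101"  (len 11)
gen 3: "0010011101"  (len 10)
gen 4: "010011101"  (len 9)
gen 5: "10011101"  (len 8)
gen 6: "001110111"  (len 9)
gen 7: "01110111"  (len 8)
gen 8: "1110111"  (len 7)
gen 9: "11011111"  (len 8)
gen 10: "1011111111"  (len 10)
gen 11: "01111111101"  (len 11)
gen 12: "1111111101"  (len 10)
gen 13: "111111101111"  (len 12)
gen 14: "1111110111101"  (len 13)
gen 15: "11111011110111"  (len 14)
gen 16: "1111011110111111"  (len 16)
gen 17: "11101111011111101"  (len 17)
gen 18: "110111101111110111"  (len 18)
gen 19: "10111101111110111111"  (len 20)
gen 20: "011110111111011111101"  (len 21)
gen 21: "11110111111011111101"  (len 20)
gen 22: "1110111111011111101111"  (len 22)
gen 23: "11011111101111110111101"  (len 23)
gen 24: "101111110111111011110111"  (len 24)
gen 25: "01111110111111011110111111"  (len 26)
gen 26: "1111110111111011110111111"  (len 25)
gen 27: "11111011111101111011111111"  (len 26)

26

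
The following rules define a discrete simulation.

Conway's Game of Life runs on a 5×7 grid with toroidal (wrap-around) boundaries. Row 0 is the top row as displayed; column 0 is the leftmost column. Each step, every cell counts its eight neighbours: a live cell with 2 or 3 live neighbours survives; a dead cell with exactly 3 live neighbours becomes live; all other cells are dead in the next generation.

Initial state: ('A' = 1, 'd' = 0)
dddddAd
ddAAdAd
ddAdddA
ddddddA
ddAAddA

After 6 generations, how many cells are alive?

25

0) dddddAd
ddAAdAd
ddAdddA
ddddddA
ddAAddA
1) dddddAA
ddAAAAA
ddAAdAA
AdAAdAA
dddddAA
2) AddAddd
AdAdddd
ddddddd
AAAAddd
ddddddd
3) dAddddd
dAddddd
AddAddd
dAAdddd
AddAddd
4) AAAdddd
AAAdddd
Adddddd
AAAAddd
Adddddd
5) ddAdddA
ddAdddA
dddAddA
AdAdddA
dddAddA
6) AdAAdAA
AdAAdAA
dAAAdAA
AdAAdAA
dAAAdAA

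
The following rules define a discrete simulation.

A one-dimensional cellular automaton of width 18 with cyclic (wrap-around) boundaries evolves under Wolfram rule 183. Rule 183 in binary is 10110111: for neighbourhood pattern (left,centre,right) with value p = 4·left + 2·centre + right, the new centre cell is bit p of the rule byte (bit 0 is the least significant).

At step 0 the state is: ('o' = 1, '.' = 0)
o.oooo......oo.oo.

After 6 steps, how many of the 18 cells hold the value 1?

step 0: o.oooo......oo.oo.
step 1: oo.oo.oooooo..o..o
step 2: o.o..o.oooo.ooooo.
step 3: ooooooo.oo.o.ooo.o
step 4: oooooo.o..ooo.o.o.
step 5: .oooo.oooo.o.ooooo
step 6: o.oo.o.oo.ooo.ooo.

12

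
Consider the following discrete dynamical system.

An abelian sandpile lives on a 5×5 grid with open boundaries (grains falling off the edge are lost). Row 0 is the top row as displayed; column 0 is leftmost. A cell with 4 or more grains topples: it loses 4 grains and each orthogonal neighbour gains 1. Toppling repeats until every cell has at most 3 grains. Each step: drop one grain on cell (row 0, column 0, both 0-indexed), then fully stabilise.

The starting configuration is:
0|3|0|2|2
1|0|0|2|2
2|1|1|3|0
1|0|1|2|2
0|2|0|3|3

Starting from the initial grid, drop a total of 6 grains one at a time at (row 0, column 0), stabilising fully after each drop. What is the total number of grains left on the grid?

36

[0] 0|3|0|2|2
1|0|0|2|2
2|1|1|3|0
1|0|1|2|2
0|2|0|3|3
[1] 1|3|0|2|2
1|0|0|2|2
2|1|1|3|0
1|0|1|2|2
0|2|0|3|3
[2] 2|3|0|2|2
1|0|0|2|2
2|1|1|3|0
1|0|1|2|2
0|2|0|3|3
[3] 3|3|0|2|2
1|0|0|2|2
2|1|1|3|0
1|0|1|2|2
0|2|0|3|3
[4] 1|0|1|2|2
2|1|0|2|2
2|1|1|3|0
1|0|1|2|2
0|2|0|3|3
[5] 2|0|1|2|2
2|1|0|2|2
2|1|1|3|0
1|0|1|2|2
0|2|0|3|3
[6] 3|0|1|2|2
2|1|0|2|2
2|1|1|3|0
1|0|1|2|2
0|2|0|3|3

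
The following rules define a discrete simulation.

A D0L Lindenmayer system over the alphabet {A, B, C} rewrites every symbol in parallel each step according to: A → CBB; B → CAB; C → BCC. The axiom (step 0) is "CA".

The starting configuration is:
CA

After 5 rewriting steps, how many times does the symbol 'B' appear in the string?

step 0: CA
step 1: BCCCBB
step 2: CABBCCBCCBCCCABCAB
step 3: BCCCBBCABCABBCCBCCCABBCCBCCCABBCCBCCBCCCBBCABBCCCBBCAB
step 4: CABBCCBCCBCCCABCABBCCCBBCABBCCCBBCABCABBCCBCCCABBCCBCCBCCC…CBCCCABBCCBCCBCCCABCABBCCCBBCABCABBCCBCCBCCCABCABBCCCBBCAB  (len 162)
step 5: BCCCBBCABCABBCCBCCCABBCCBCCCABBCCBCCBCCCBBCABBCCCBBCABCABB…CBCCCABBCCBCCBCCCBBCABBCCCBBCABCABBCCBCCBCCCABCABBCCCBBCAB  (len 486)

183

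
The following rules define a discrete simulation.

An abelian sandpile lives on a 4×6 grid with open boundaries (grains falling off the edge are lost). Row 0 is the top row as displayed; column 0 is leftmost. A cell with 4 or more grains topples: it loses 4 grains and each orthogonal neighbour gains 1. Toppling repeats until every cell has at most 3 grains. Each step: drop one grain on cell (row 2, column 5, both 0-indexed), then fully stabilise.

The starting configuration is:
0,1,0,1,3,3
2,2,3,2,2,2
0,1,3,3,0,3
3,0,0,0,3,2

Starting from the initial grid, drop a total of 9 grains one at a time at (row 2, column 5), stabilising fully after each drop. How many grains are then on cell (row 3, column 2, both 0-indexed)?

[0] 0,1,0,1,3,3
2,2,3,2,2,2
0,1,3,3,0,3
3,0,0,0,3,2
[1] 0,1,0,1,3,3
2,2,3,2,2,3
0,1,3,3,1,0
3,0,0,0,3,3
[2] 0,1,0,1,3,3
2,2,3,2,2,3
0,1,3,3,1,1
3,0,0,0,3,3
[3] 0,1,0,1,3,3
2,2,3,2,2,3
0,1,3,3,1,2
3,0,0,0,3,3
[4] 0,1,0,1,3,3
2,2,3,2,2,3
0,1,3,3,1,3
3,0,0,0,3,3
[5] 0,1,1,3,1,1
2,3,1,1,2,2
0,2,1,2,1,3
3,0,1,2,1,1
[6] 0,1,1,3,1,1
2,3,1,1,2,3
0,2,1,2,2,0
3,0,1,2,1,2
[7] 0,1,1,3,1,1
2,3,1,1,2,3
0,2,1,2,2,1
3,0,1,2,1,2
[8] 0,1,1,3,1,1
2,3,1,1,2,3
0,2,1,2,2,2
3,0,1,2,1,2
[9] 0,1,1,3,1,1
2,3,1,1,2,3
0,2,1,2,2,3
3,0,1,2,1,2

1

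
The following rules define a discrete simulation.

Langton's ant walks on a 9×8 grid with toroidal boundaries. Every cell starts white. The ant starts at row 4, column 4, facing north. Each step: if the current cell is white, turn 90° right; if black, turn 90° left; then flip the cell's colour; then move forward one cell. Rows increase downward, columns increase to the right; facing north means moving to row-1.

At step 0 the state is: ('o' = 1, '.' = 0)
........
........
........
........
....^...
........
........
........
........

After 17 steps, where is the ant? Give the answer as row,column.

step 0: ........
........
........
........
....^...
........
........
........
........
step 1: ........
........
........
........
....o>..
........
........
........
........
step 2: ........
........
........
........
....oo..
.....v..
........
........
........
step 3: ........
........
........
........
....oo..
....<o..
........
........
........
step 4: ........
........
........
........
....^o..
....oo..
........
........
........
step 5: ........
........
........
........
...<.o..
....oo..
........
........
........
step 6: ........
........
........
...^....
...o.o..
....oo..
........
........
........
step 7: ........
........
........
...o>...
...o.o..
....oo..
........
........
........
step 8: ........
........
........
...oo...
...ovo..
....oo..
........
........
........
step 9: ........
........
........
...oo...
...<oo..
....oo..
........
........
........
step 10: ........
........
........
...oo...
....oo..
...voo..
........
........
........
step 11: ........
........
........
...oo...
....oo..
..<ooo..
........
........
........
step 12: ........
........
........
...oo...
..^.oo..
..oooo..
........
........
........
step 13: ........
........
........
...oo...
..o>oo..
..oooo..
........
........
........
step 14: ........
........
........
...oo...
..oooo..
..ovoo..
........
........
........
step 15: ........
........
........
...oo...
..oooo..
..o.>o..
........
........
........
step 16: ........
........
........
...oo...
..oo^o..
..o..o..
........
........
........
step 17: ........
........
........
...oo...
..o<.o..
..o..o..
........
........
........

4,3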